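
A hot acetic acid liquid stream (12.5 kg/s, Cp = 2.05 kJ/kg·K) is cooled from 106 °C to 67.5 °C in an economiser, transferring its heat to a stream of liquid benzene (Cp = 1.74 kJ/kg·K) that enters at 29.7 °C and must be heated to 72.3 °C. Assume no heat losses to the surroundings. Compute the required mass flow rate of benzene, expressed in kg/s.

Heat released by hot stream: Q = 12.5 × 2.05 × (106 − 67.5) = 986.56 kJ/s
Energy balance on cold side (adiabatic exchanger): Q = ṁ_c·Cp_c·(T_c,out − T_c,in)
ṁ_c = 986.56 / [1.74 × (72.3 − 29.7)] = 13.31 kg/s

ṁ_c = 13.3 kg/s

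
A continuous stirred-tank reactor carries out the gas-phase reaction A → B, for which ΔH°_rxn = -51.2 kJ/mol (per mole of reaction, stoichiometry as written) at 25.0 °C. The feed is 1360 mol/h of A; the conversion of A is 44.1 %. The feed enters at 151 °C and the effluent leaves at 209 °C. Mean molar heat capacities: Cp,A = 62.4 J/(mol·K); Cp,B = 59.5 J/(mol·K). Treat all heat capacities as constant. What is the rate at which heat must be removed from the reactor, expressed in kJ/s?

Extent of reaction ξ = 0.441 × 1360 = 599.76 mol/h
Reaction term: ξ·ΔH°_rxn = 599.76 × -51.2 = -30708 kJ/h
Sensible, feed 151→25 °C: -10693 kJ/h
Outlet flows (mol/h): A 760.24, B 599.76
Sensible, products 25→209 °C: 15295 kJ/h
Q = ΔH = -26106 kJ/h = -7.2516 kW
Heat removed = 7.2516 kJ/s

Q_out = 7.25 kJ/s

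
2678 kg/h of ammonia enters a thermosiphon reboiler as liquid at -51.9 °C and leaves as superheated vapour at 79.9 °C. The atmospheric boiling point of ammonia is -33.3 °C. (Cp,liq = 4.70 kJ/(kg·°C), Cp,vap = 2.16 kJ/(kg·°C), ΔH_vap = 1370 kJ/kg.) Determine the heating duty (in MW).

liquid -51.9→-33.3 °C: 87.42 kJ/kg
vaporisation at -33.3 °C: 1370 kJ/kg
vapour -33.3→79.9 °C: 244.51 kJ/kg
Δh = 87.42 + 1370 + 244.51 = 1701.9 kJ/kg
Q = ṁ·Δh = 2678 kg/h × 1701.9 kJ/kg = 4.5578e+06 kJ/h
|Q| = 1266 kW = 1.266 MW

Q = 1.27 MW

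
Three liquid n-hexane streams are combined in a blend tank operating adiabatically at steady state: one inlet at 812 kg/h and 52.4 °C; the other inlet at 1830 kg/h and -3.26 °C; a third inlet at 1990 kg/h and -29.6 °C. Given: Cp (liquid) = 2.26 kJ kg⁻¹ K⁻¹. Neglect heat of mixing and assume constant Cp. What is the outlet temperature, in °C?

T_out = -4.82 °C

Adiabatic, steady state ⇒ Σ ṁᵢCp,ᵢ(T_out − Tᵢ) = 0
Σ ṁᵢCp,ᵢTᵢ = 812×2.26×52.4 + 1830×2.26×-3.26 + 1990×2.26×-29.6 = -50445
Σ ṁᵢCp,ᵢ = 812×2.26 + 1830×2.26 + 1990×2.26 = 10468
T_out = -50445 / 10468 = -4.8189 °C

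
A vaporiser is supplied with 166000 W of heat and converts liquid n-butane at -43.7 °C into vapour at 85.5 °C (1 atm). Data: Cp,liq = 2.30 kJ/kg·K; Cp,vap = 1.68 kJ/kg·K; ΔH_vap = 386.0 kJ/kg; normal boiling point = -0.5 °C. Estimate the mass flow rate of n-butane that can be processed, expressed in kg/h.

Δh = 2.30×(-0.5−-43.7) + 386.0 + 1.68×(85.5−-0.5) = 629.84 kJ/kg
Q = 166000 W = 166 kJ/s = 597600 kJ/h
ṁ = Q/Δh = 597600 / 629.84 = 948.81 kg/h

ṁ = 949 kg/h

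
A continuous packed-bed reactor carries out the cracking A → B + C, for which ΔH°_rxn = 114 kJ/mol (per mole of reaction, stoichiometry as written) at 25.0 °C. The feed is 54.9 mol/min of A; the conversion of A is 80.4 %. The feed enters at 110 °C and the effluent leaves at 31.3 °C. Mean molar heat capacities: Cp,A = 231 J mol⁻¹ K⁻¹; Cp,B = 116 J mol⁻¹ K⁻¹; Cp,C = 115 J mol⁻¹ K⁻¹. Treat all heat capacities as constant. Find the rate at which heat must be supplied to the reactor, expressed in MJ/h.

Extent of reaction ξ = 0.804 × 54.9 = 44.14 mol/min
Reaction term: ξ·ΔH°_rxn = 44.14 × 114 = 5031.9 kJ/min
Sensible, feed 110→25 °C: -1078 kJ/min
Outlet flows (mol/min): A 10.76, B 44.14, C 44.14
Sensible, products 25→31.3 °C: 79.896 kJ/min
Q = ΔH = 4033.8 kJ/min = 67.231 kW
Heat supplied = 242.03 MJ/h

Q_in = 242 MJ/h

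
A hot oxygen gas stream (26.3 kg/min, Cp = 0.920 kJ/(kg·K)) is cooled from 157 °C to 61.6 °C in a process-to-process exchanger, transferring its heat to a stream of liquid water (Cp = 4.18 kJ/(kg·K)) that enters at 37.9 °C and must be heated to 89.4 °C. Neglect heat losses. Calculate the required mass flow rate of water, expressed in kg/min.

Heat released by hot stream: Q = 26.3 × 0.920 × (157 − 61.6) = 2308.3 kJ/min
Energy balance on cold side (adiabatic exchanger): Q = ṁ_c·Cp_c·(T_c,out − T_c,in)
ṁ_c = 2308.3 / [4.18 × (89.4 − 37.9)] = 10.723 kg/min

ṁ_c = 10.7 kg/min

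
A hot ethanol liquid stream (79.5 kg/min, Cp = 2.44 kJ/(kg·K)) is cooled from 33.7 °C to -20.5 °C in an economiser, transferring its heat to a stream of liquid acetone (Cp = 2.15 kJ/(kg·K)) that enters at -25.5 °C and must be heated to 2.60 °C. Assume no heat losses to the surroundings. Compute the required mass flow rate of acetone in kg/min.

Heat released by hot stream: Q = 79.5 × 2.44 × (33.7 − -20.5) = 10514 kJ/min
Energy balance on cold side (adiabatic exchanger): Q = ṁ_c·Cp_c·(T_c,out − T_c,in)
ṁ_c = 10514 / [2.15 × (2.60 − -25.5)] = 174.02 kg/min

ṁ_c = 174 kg/min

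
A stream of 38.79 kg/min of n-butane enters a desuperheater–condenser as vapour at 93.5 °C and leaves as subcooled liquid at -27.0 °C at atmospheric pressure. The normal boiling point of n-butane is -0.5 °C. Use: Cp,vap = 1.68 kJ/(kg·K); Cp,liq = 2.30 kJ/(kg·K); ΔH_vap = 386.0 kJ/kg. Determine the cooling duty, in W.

Q_c = 391000 W

vapour 93.5→-0.5 °C: -157.92 kJ/kg
condensation at -0.5 °C: -386 kJ/kg
liquid -0.5→-27.0 °C: -60.95 kJ/kg
Δh = -157.92 + -386 + -60.95 = -604.87 kJ/kg
Q = ṁ·Δh = 38.79 kg/min × -604.87 kJ/kg = -23463 kJ/min
|Q| = 391.05 kW = 391050 W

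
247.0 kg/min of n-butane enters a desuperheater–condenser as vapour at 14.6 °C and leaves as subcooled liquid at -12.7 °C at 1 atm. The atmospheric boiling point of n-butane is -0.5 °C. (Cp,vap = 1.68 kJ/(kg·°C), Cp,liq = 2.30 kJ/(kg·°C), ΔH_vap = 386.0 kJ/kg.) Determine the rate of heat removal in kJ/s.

Q_c = 1810 kJ/s

vapour 14.6→-0.5 °C: -25.368 kJ/kg
condensation at -0.5 °C: -386 kJ/kg
liquid -0.5→-12.7 °C: -28.06 kJ/kg
Δh = -25.368 + -386 + -28.06 = -439.43 kJ/kg
Q = ṁ·Δh = 247.0 kg/min × -439.43 kJ/kg = -108540 kJ/min
|Q| = 1809 kW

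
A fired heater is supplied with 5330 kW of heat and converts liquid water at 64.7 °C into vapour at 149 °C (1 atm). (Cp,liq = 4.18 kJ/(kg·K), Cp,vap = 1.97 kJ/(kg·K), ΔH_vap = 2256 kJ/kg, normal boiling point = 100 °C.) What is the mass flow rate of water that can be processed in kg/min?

Δh = 4.18×(100−64.7) + 2256 + 1.97×(149−100) = 2500.1 kJ/kg
Q = 5330 kW = 5330 kJ/s = 319800 kJ/min
ṁ = Q/Δh = 319800 / 2500.1 = 127.92 kg/min

ṁ = 128 kg/min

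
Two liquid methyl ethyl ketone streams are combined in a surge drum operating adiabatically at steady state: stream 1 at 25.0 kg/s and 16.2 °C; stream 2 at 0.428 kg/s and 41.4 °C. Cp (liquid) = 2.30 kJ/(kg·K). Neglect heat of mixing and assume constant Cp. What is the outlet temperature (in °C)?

T_out = 16.6 °C

Adiabatic, steady state ⇒ Σ ṁᵢCp,ᵢ(T_out − Tᵢ) = 0
T_out = Σ ṁᵢCp,ᵢTᵢ / Σ ṁᵢCp,ᵢ
      = 972.25 / 58.484 = 16.624 °C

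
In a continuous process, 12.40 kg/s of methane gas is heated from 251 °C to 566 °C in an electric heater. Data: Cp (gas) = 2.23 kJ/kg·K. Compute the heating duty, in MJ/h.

Q = 31400 MJ/h

Q = ṁ·Cp·ΔT = 12.40 × 2.23 × (566 − 251) = 8710.4 kJ/s
Heating duty = 31357 MJ/h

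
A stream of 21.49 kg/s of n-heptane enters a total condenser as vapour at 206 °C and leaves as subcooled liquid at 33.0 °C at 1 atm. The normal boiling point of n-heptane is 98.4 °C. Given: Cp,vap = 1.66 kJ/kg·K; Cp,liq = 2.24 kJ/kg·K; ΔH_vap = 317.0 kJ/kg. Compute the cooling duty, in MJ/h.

Q_c = 49700 MJ/h

vapour 206→98.4 °C: -178.62 kJ/kg
condensation at 98.4 °C: -317 kJ/kg
liquid 98.4→33.0 °C: -146.5 kJ/kg
Δh = -178.62 + -317 + -146.5 = -642.11 kJ/kg
Q = ṁ·Δh = 21.49 kg/s × -642.11 kJ/kg = -13799 kJ/s
|Q| = 13799 kW = 49676 MJ/h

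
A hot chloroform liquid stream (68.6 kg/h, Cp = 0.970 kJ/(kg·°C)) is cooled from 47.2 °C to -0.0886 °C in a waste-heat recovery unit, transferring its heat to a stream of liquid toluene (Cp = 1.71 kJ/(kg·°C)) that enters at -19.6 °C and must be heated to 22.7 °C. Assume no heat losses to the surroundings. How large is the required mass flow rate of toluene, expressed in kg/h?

Heat released by hot stream: Q = 68.6 × 0.970 × (47.2 − -0.0886) = 3146.7 kJ/h
Energy balance on cold side (adiabatic exchanger): Q = ṁ_c·Cp_c·(T_c,out − T_c,in)
ṁ_c = 3146.7 / [1.71 × (22.7 − -19.6)] = 43.503 kg/h

ṁ_c = 43.5 kg/h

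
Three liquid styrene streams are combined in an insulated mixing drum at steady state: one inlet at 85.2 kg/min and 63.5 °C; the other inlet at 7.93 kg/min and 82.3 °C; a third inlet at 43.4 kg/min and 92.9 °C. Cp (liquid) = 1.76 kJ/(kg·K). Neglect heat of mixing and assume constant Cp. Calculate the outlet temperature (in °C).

T_out = 73.9 °C

No heat crosses the boundary, so H_out = H_in.
T_out = Σ ṁᵢCp,ᵢTᵢ / Σ ṁᵢCp,ᵢ
      = 17767 / 240.29 = 73.938 °C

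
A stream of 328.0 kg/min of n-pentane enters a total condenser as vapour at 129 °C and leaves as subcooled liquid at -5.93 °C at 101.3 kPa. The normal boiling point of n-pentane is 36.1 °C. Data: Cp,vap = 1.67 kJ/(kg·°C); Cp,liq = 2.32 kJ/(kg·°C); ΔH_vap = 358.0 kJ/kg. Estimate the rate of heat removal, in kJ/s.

Q_c = 3340 kJ/s

vapour 129→36.1 °C: -155.14 kJ/kg
condensation at 36.1 °C: -358 kJ/kg
liquid 36.1→-5.93 °C: -97.51 kJ/kg
Δh = -155.14 + -358 + -97.51 = -610.65 kJ/kg
Q = ṁ·Δh = 328.0 kg/min × -610.65 kJ/kg = -200290 kJ/min
|Q| = 3338.2 kW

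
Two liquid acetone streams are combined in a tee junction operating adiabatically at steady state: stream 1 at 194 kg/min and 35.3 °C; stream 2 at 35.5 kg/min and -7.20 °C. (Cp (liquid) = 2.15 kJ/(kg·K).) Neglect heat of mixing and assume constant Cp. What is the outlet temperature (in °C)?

No heat crosses the boundary, so H_out = H_in.
T_out = Σ ṁᵢCp,ᵢTᵢ / Σ ṁᵢCp,ᵢ
      = 14174 / 493.42 = 28.726 °C

T_out = 28.7 °C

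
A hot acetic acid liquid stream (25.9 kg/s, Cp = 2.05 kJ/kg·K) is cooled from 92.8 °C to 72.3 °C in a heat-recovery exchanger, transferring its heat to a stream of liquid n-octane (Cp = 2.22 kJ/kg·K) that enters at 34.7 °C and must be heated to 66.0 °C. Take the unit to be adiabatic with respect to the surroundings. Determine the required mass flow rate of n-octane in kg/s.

ṁ_c = 15.7 kg/s

Heat released by hot stream: Q = 25.9 × 2.05 × (92.8 − 72.3) = 1088.4 kJ/s
Energy balance on cold side (adiabatic exchanger): Q = ṁ_c·Cp_c·(T_c,out − T_c,in)
ṁ_c = 1088.4 / [2.22 × (66.0 − 34.7)] = 15.664 kg/s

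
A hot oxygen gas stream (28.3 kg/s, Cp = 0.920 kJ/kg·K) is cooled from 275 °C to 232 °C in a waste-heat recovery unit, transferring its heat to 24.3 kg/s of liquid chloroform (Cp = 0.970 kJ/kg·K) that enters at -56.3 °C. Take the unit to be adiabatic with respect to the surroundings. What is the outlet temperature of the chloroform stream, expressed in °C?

Heat released by hot stream: Q = 28.3 × 0.920 × (275 − 232) = 1119.5 kJ/s
Energy balance on cold side (adiabatic exchanger): Q = ṁ_c·Cp_c·(T_c,out − T_c,in)
T_c,out = -56.3 + 1119.5/(24.3 × 0.970) = -8.8032 °C

T_c,out = -8.80 °C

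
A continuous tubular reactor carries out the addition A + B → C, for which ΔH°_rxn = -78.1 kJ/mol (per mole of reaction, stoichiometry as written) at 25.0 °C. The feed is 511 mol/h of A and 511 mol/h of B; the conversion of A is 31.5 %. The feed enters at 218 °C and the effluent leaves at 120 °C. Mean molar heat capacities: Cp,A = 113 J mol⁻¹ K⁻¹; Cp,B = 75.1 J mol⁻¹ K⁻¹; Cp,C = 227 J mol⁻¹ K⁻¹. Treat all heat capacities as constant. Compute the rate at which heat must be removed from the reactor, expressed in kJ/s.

Extent of reaction ξ = 0.315 × 511 = 160.97 mol/h
Reaction term: ξ·ΔH°_rxn = 160.97 × -78.1 = -12571 kJ/h
Sensible, feed 218→25 °C: -18551 kJ/h
Outlet flows (mol/h): A 350.03, B 350.03, C 160.97
Sensible, products 25→120 °C: 9726.2 kJ/h
Q = ΔH = -21396 kJ/h = -5.9434 kW
Heat removed = 5.9434 kJ/s

Q_out = 5.94 kJ/s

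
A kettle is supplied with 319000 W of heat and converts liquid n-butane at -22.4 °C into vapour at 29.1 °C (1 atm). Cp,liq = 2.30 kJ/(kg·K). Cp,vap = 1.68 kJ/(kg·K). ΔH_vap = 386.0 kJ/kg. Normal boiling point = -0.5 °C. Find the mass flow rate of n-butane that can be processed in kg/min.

ṁ = 39.4 kg/min

Δh = 2.30×(-0.5−-22.4) + 386.0 + 1.68×(29.1−-0.5) = 486.1 kJ/kg
Q = 319000 W = 319 kJ/s = 19140 kJ/min
ṁ = Q/Δh = 19140 / 486.1 = 39.375 kg/min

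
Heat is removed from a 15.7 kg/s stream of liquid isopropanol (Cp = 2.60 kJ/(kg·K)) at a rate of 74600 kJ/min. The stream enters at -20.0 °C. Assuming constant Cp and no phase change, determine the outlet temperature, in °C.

Q = 74600 kJ/min = 1243.3 kJ/s
ΔT = Q/(ṁ·Cp) = 1243.3/(15.7×2.60) = 30.459 K
T_out = -20.0 − 30.459 = -50.459 °C

T_out = -50.5 °C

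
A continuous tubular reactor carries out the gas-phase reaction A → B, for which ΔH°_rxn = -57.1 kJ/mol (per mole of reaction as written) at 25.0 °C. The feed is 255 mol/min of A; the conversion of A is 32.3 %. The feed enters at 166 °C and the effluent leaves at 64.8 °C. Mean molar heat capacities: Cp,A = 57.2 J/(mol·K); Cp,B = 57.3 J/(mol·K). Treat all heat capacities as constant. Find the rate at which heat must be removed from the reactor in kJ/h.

Extent of reaction ξ = 0.323 × 255 = 82.365 mol/min
Reaction term: ξ·ΔH°_rxn = 82.365 × -57.1 = -4703 kJ/min
Sensible, feed 166→25 °C: -2056.6 kJ/min
Outlet flows (mol/min): A 172.63, B 82.365
Sensible, products 25→64.8 °C: 580.85 kJ/min
Q = ΔH = -6178.8 kJ/min = -102.98 kW
Heat removed = 370730 kJ/h

Q_out = 371000 kJ/h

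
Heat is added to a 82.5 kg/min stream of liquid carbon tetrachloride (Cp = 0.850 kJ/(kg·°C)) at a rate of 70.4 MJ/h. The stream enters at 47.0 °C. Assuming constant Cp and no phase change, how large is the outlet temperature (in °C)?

Q = 70.4 MJ/h = 1173.3 kJ/min
ΔT = Q/(ṁ·Cp) = 1173.3/(82.5×0.850) = 16.732 K
T_out = 47.0 + 16.732 = 63.732 °C

T_out = 63.7 °C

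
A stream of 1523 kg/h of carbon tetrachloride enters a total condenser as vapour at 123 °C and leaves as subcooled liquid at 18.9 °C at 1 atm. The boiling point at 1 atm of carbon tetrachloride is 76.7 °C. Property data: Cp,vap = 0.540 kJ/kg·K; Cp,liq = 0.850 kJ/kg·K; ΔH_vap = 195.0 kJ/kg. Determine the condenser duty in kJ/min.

Q_c = 6830 kJ/min

vapour 123→76.7 °C: -25.002 kJ/kg
condensation at 76.7 °C: -195 kJ/kg
liquid 76.7→18.9 °C: -49.13 kJ/kg
Δh = -25.002 + -195 + -49.13 = -269.13 kJ/kg
Q = ṁ·Δh = 1523 kg/h × -269.13 kJ/kg = -409890 kJ/h
|Q| = 113.86 kW = 6831.5 kJ/min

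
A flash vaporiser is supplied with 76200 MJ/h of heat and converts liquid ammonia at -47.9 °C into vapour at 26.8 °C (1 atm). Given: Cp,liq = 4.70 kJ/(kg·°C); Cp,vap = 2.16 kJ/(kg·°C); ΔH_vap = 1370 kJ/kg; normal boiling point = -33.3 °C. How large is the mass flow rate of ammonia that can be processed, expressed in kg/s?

Δh = 4.70×(-33.3−-47.9) + 1370 + 2.16×(26.8−-33.3) = 1568.4 kJ/kg
Q = 76200 MJ/h = 21167 kJ/s = 21167 kJ/s
ṁ = Q/Δh = 21167 / 1568.4 = 13.495 kg/s

ṁ = 13.5 kg/s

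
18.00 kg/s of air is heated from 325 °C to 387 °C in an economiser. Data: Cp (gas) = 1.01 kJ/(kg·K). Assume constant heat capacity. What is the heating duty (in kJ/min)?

Q = 67600 kJ/min

Q = ṁ·Cp·ΔT = 18.00 × 1.01 × (387 − 325) = 1127.2 kJ/s
Heating duty = 67630 kJ/min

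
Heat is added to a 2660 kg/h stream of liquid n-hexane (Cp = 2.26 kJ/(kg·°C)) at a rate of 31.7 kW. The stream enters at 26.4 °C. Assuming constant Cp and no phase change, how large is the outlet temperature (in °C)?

T_out = 45.4 °C

Q = 31.7 kW = 114120 kJ/h
ΔT = Q/(ṁ·Cp) = 114120/(2660×2.26) = 18.983 K
T_out = 26.4 + 18.983 = 45.383 °C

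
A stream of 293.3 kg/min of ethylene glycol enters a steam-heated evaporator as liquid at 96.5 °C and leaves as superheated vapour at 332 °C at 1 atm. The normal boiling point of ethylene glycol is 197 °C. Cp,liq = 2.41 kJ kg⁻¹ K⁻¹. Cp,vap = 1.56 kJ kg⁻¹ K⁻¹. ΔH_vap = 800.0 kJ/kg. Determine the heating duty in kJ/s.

liquid 96.5→197 °C: 242.21 kJ/kg
vaporisation at 197 °C: 800 kJ/kg
vapour 197→332 °C: 210.6 kJ/kg
Δh = 242.21 + 800 + 210.6 = 1252.8 kJ/kg
Q = ṁ·Δh = 293.3 kg/min × 1252.8 kJ/kg = 367450 kJ/min
|Q| = 6124.1 kW

Q = 6120 kJ/s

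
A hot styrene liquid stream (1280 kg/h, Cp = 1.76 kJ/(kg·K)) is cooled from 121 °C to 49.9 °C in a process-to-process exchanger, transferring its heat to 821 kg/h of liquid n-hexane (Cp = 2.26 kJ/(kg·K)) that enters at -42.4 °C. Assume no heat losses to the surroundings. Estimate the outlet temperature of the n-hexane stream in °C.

T_c,out = 43.9 °C

Heat released by hot stream: Q = 1280 × 1.76 × (121 − 49.9) = 160170 kJ/h
Energy balance on cold side (adiabatic exchanger): Q = ṁ_c·Cp_c·(T_c,out − T_c,in)
T_c,out = -42.4 + 160170/(821 × 2.26) = 43.926 °C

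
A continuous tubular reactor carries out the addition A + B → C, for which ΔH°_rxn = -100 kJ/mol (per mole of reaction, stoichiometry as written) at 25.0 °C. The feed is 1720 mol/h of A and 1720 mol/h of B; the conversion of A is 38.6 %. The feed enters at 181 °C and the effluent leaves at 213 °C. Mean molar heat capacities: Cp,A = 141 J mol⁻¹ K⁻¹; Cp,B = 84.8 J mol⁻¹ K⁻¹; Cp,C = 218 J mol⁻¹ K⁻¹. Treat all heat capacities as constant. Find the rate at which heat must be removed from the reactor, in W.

Q_out = 15300 W

Extent of reaction ξ = 0.386 × 1720 = 663.92 mol/h
Reaction term: ξ·ΔH°_rxn = 663.92 × -100 = -66392 kJ/h
Sensible, feed 181→25 °C: -60587 kJ/h
Outlet flows (mol/h): A 1056.1, B 1056.1, C 663.92
Sensible, products 25→213 °C: 72041 kJ/h
Q = ΔH = -54938 kJ/h = -15.26 kW
Heat removed = 15260 W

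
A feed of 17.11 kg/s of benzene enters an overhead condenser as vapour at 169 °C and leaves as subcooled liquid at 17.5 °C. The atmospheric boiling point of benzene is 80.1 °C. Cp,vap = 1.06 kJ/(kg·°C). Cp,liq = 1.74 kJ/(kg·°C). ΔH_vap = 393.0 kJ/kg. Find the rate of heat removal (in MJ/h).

Q_c = 36700 MJ/h

vapour 169→80.1 °C: -94.234 kJ/kg
condensation at 80.1 °C: -393 kJ/kg
liquid 80.1→17.5 °C: -108.92 kJ/kg
Δh = -94.234 + -393 + -108.92 = -596.16 kJ/kg
Q = ṁ·Δh = 17.11 kg/s × -596.16 kJ/kg = -10200 kJ/s
|Q| = 10200 kW = 36721 MJ/h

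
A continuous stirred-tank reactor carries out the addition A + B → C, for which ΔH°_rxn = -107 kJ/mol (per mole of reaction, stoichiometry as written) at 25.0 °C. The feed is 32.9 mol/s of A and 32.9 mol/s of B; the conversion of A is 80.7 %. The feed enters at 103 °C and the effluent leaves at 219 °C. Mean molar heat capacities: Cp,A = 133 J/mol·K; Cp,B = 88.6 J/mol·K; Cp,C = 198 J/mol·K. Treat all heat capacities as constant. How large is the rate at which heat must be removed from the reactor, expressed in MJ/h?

Q_out = 7620 MJ/h

Extent of reaction ξ = 0.807 × 32.9 = 26.55 mol/s
Reaction term: ξ·ΔH°_rxn = 26.55 × -107 = -2840.9 kJ/s
Sensible, feed 103→25 °C: -568.67 kJ/s
Outlet flows (mol/s): A 6.3497, B 6.3497, C 26.55
Sensible, products 25→219 °C: 1292.8 kJ/s
Q = ΔH = -2116.7 kJ/s = -2116.7 kW
Heat removed = 7620.2 MJ/h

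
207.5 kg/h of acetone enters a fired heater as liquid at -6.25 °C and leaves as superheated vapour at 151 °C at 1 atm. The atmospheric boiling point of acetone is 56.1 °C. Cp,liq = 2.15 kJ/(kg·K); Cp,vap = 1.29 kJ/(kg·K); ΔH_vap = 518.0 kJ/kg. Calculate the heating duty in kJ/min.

liquid -6.25→56.1 °C: 134.05 kJ/kg
vaporisation at 56.1 °C: 518 kJ/kg
vapour 56.1→151 °C: 122.42 kJ/kg
Δh = 134.05 + 518 + 122.42 = 774.47 kJ/kg
Q = ṁ·Δh = 207.5 kg/h × 774.47 kJ/kg = 160700 kJ/h
|Q| = 44.64 kW = 2678.4 kJ/min

Q = 2680 kJ/min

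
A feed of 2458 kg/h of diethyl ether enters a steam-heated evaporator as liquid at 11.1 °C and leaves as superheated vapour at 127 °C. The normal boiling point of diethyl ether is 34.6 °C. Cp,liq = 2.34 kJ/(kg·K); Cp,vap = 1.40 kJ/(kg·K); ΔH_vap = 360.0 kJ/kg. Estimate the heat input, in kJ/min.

liquid 11.1→34.6 °C: 54.99 kJ/kg
vaporisation at 34.6 °C: 360 kJ/kg
vapour 34.6→127 °C: 129.36 kJ/kg
Δh = 54.99 + 360 + 129.36 = 544.35 kJ/kg
Q = ṁ·Δh = 2458 kg/h × 544.35 kJ/kg = 1.338e+06 kJ/h
|Q| = 371.67 kW = 22300 kJ/min

Q = 22300 kJ/min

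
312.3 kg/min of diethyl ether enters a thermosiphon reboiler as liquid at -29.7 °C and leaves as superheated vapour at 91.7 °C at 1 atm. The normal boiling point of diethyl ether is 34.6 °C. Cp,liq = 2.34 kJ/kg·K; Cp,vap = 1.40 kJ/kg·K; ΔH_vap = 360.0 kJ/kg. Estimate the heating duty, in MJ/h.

liquid -29.7→34.6 °C: 150.46 kJ/kg
vaporisation at 34.6 °C: 360 kJ/kg
vapour 34.6→91.7 °C: 79.94 kJ/kg
Δh = 150.46 + 360 + 79.94 = 590.4 kJ/kg
Q = ṁ·Δh = 312.3 kg/min × 590.4 kJ/kg = 184380 kJ/min
|Q| = 3073 kW = 11063 MJ/h

Q = 11100 MJ/h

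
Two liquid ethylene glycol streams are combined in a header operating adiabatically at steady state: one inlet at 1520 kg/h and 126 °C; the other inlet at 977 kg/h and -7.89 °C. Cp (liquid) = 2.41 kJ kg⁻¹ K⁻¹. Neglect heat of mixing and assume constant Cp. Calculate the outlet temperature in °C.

Adiabatic, steady state ⇒ Σ ṁᵢCp,ᵢ(T_out − Tᵢ) = 0
Σ ṁᵢCp,ᵢTᵢ = 1520×2.41×126 + 977×2.41×-7.89 = 442990
Σ ṁᵢCp,ᵢ = 1520×2.41 + 977×2.41 = 6017.8
T_out = 442990 / 6017.8 = 73.613 °C

T_out = 73.6 °C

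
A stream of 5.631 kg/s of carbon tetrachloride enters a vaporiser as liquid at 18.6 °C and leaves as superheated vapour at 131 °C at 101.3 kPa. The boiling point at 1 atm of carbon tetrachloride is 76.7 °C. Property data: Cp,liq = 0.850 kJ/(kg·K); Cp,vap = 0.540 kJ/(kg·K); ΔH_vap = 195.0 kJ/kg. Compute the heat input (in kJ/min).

liquid 18.6→76.7 °C: 49.385 kJ/kg
vaporisation at 76.7 °C: 195 kJ/kg
vapour 76.7→131 °C: 29.322 kJ/kg
Δh = 49.385 + 195 + 29.322 = 273.71 kJ/kg
Q = ṁ·Δh = 5.631 kg/s × 273.71 kJ/kg = 1541.2 kJ/s
|Q| = 1541.2 kW = 92475 kJ/min

Q = 92500 kJ/min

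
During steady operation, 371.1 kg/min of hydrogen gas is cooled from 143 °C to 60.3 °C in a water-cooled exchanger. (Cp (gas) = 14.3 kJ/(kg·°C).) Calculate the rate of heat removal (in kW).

Q_c = 7310 kW

Q = ṁ·Cp·ΔT = 371.1 × 14.3 × (60.3 − 143) = -438870 kJ/min
Converting: 438870 / 60 s = 7314.4 kW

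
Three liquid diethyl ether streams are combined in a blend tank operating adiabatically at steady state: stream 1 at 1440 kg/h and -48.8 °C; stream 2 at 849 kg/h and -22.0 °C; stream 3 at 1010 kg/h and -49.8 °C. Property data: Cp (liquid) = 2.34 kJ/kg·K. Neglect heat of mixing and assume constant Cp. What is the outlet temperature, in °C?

T_out = -42.2 °C

No heat crosses the boundary, so H_out = H_in.
Σ ṁᵢCp,ᵢTᵢ = 1440×2.34×-48.8 + 849×2.34×-22.0 + 1010×2.34×-49.8 = -325840
Σ ṁᵢCp,ᵢ = 1440×2.34 + 849×2.34 + 1010×2.34 = 7719.7
T_out = -325840 / 7719.7 = -42.209 °C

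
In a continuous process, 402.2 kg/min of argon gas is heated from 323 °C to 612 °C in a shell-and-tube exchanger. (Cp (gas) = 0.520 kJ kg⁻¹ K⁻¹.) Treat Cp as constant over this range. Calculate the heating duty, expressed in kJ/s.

Q = 1010 kJ/s

Q = ṁ·Cp·ΔT = 402.2 × 0.520 × (612 − 323) = 60443 kJ/min
Converting: 60443 / 60 s = 1007.4 kW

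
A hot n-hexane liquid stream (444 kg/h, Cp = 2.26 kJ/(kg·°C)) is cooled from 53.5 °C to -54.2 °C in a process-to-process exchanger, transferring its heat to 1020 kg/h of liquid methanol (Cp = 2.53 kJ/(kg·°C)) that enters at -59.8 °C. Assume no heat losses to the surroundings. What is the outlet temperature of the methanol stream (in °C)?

Heat released by hot stream: Q = 444 × 2.26 × (53.5 − -54.2) = 108070 kJ/h
Energy balance on cold side (adiabatic exchanger): Q = ṁ_c·Cp_c·(T_c,out − T_c,in)
T_c,out = -59.8 + 108070/(1020 × 2.53) = -17.922 °C

T_c,out = -17.9 °C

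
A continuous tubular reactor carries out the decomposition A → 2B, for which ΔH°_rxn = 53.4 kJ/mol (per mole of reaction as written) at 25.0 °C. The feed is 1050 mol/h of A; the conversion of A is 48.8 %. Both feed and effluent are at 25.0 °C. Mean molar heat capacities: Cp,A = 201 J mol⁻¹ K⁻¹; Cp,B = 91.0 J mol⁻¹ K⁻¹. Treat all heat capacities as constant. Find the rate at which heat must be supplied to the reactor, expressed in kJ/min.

Q_in = 456 kJ/min

Extent of reaction ξ = 0.488 × 1050 = 512.4 mol/h
Reaction term: ξ·ΔH°_rxn = 512.4 × 53.4 = 27362 kJ/h
Q = ΔH = 27362 kJ/h = 7.6006 kW
Heat supplied = 456.04 kJ/min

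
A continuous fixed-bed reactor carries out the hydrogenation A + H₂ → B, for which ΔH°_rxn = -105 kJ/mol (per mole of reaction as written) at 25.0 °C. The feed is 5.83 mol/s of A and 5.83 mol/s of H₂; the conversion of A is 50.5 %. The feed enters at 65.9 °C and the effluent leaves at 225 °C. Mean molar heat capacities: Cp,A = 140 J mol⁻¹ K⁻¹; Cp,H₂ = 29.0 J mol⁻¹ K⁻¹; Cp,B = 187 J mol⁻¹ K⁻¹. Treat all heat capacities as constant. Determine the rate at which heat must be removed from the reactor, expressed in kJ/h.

Extent of reaction ξ = 0.505 × 5.83 = 2.9442 mol/s
Reaction term: ξ·ΔH°_rxn = 2.9442 × -105 = -309.14 kJ/s
Sensible, feed 65.9→25 °C: -40.298 kJ/s
Outlet flows (mol/s): A 2.8859, H₂ 2.8859, B 2.9442
Sensible, products 25→225 °C: 207.65 kJ/s
Q = ΔH = -141.78 kJ/s = -141.78 kW
Heat removed = 510410 kJ/h

Q_out = 510000 kJ/h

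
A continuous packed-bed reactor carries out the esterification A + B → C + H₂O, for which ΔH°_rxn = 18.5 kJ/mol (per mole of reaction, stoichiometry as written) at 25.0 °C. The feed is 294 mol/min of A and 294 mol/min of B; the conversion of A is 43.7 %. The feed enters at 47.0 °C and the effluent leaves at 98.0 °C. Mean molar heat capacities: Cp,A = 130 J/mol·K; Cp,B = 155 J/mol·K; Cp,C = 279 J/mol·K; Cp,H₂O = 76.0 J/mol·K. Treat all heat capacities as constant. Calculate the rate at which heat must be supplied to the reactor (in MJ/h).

Extent of reaction ξ = 0.437 × 294 = 128.48 mol/min
Reaction term: ξ·ΔH°_rxn = 128.48 × 18.5 = 2376.8 kJ/min
Sensible, feed 47.0→25 °C: -1843.4 kJ/min
Outlet flows (mol/min): A 165.52, B 165.52, C 128.48, H₂O 128.48
Sensible, products 25→98.0 °C: 6773.2 kJ/min
Q = ΔH = 7306.7 kJ/min = 121.78 kW
Heat supplied = 438.4 MJ/h

Q_in = 438 MJ/h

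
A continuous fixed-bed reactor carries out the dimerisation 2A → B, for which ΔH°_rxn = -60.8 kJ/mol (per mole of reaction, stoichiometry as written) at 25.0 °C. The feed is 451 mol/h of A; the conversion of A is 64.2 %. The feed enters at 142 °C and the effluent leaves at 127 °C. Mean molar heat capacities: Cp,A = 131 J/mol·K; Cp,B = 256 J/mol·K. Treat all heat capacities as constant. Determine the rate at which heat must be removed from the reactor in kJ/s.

Extent of reaction ξ = 0.642 × 451 / 2 = 144.77 mol/h
Reaction term: ξ·ΔH°_rxn = 144.77 × -60.8 = -8802.1 kJ/h
Sensible, feed 142→25 °C: -6912.5 kJ/h
Outlet flows (mol/h): A 161.46, B 144.77
Sensible, products 25→127 °C: 5937.7 kJ/h
Q = ΔH = -9776.9 kJ/h = -2.7158 kW
Heat removed = 2.7158 kJ/s

Q_out = 2.72 kJ/s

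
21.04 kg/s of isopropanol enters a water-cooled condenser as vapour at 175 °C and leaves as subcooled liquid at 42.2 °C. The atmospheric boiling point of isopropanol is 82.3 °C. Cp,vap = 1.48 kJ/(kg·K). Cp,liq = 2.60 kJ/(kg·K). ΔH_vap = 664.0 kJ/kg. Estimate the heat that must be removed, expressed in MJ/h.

Q_c = 68600 MJ/h

vapour 175→82.3 °C: -137.2 kJ/kg
condensation at 82.3 °C: -664 kJ/kg
liquid 82.3→42.2 °C: -104.26 kJ/kg
Δh = -137.2 + -664 + -104.26 = -905.46 kJ/kg
Q = ṁ·Δh = 21.04 kg/s × -905.46 kJ/kg = -19051 kJ/s
|Q| = 19051 kW = 68583 MJ/h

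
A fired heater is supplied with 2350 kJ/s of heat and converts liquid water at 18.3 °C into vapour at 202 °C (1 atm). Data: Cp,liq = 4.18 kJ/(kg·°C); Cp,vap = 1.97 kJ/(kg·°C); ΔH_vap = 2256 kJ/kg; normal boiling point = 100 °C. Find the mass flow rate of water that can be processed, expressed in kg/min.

ṁ = 50.4 kg/min

Δh = 4.18×(100−18.3) + 2256 + 1.97×(202−100) = 2798.4 kJ/kg
Q = 2350 kJ/s = 2350 kJ/s = 141000 kJ/min
ṁ = Q/Δh = 141000 / 2798.4 = 50.385 kg/min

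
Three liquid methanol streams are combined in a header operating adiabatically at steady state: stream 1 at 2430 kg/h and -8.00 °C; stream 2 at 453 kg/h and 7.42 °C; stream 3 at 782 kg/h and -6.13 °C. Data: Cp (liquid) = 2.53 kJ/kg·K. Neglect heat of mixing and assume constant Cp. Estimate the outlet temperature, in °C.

T_out = -5.70 °C

Energy balance with Q = 0: Σ ṁᵢCp,ᵢ(T_out − Tᵢ) = 0
T_out = Σ ṁᵢCp,ᵢTᵢ / Σ ṁᵢCp,ᵢ
      = -52807 / 9272.4 = -5.6951 °C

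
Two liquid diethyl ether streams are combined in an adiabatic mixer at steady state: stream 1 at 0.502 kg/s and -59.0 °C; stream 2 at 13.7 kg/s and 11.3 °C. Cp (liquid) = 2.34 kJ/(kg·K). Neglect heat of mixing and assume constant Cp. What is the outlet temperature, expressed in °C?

No heat crosses the boundary, so H_out = H_in.
T_out = Σ ṁᵢCp,ᵢTᵢ / Σ ṁᵢCp,ᵢ
      = 292.95 / 33.233 = 8.8151 °C

T_out = 8.82 °C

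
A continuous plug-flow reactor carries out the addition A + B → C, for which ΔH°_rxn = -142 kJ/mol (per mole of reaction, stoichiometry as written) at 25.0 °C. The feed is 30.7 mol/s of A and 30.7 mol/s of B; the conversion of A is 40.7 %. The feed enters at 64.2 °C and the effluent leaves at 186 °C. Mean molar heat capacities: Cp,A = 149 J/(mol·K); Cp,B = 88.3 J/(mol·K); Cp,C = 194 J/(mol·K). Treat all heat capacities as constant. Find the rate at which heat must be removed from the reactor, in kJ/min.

Extent of reaction ξ = 0.407 × 30.7 = 12.495 mol/s
Reaction term: ξ·ΔH°_rxn = 12.495 × -142 = -1774.3 kJ/s
Sensible, feed 64.2→25 °C: -285.58 kJ/s
Outlet flows (mol/s): A 18.205, B 18.205, C 12.495
Sensible, products 25→186 °C: 1085.8 kJ/s
Q = ΔH = -974.06 kJ/s = -974.06 kW
Heat removed = 58443 kJ/min

Q_out = 58400 kJ/min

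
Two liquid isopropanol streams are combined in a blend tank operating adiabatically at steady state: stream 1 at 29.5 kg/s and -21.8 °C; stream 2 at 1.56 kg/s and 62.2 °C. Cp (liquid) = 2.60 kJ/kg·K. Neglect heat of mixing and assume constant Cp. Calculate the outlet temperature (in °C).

T_out = -17.6 °C

Energy balance with Q = 0: Σ ṁᵢCp,ᵢ(T_out − Tᵢ) = 0
Σ ṁᵢCp,ᵢTᵢ = 29.5×2.60×-21.8 + 1.56×2.60×62.2 = -1419.8
Σ ṁᵢCp,ᵢ = 29.5×2.60 + 1.56×2.60 = 80.756
T_out = -1419.8 / 80.756 = -17.581 °C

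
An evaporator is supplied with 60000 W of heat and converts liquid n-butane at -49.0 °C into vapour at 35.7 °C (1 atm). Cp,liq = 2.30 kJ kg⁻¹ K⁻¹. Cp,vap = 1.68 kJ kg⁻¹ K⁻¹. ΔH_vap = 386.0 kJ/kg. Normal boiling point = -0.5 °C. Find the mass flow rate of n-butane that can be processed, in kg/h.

Δh = 2.30×(-0.5−-49.0) + 386.0 + 1.68×(35.7−-0.5) = 558.37 kJ/kg
Q = 60000 W = 60 kJ/s = 216000 kJ/h
ṁ = Q/Δh = 216000 / 558.37 = 386.84 kg/h

ṁ = 387 kg/h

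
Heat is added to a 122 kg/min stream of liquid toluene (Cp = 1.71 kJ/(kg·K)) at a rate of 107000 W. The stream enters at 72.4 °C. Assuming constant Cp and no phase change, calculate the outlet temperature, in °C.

T_out = 103 °C

Q = 107000 W = 6420 kJ/min
ΔT = Q/(ṁ·Cp) = 6420/(122×1.71) = 30.774 K
T_out = 72.4 + 30.774 = 103.17 °C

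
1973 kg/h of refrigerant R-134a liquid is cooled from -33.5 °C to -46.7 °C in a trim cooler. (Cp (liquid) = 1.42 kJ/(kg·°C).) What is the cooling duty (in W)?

Q_c = 10300 W

Q = ṁ·Cp·ΔT = 1973 × 1.42 × (-46.7 − -33.5) = -36982 kJ/h
Converting: 36982 / 3600 s = 10.273 kW
Cooling duty = 10273 W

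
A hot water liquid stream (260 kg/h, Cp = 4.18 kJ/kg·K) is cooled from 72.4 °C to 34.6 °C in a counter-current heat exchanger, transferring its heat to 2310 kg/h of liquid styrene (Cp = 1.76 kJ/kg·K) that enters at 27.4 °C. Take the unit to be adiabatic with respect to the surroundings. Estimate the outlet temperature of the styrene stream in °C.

T_c,out = 37.5 °C

Heat released by hot stream: Q = 260 × 4.18 × (72.4 − 34.6) = 41081 kJ/h
Energy balance on cold side (adiabatic exchanger): Q = ṁ_c·Cp_c·(T_c,out − T_c,in)
T_c,out = 27.4 + 41081/(2310 × 1.76) = 37.505 °C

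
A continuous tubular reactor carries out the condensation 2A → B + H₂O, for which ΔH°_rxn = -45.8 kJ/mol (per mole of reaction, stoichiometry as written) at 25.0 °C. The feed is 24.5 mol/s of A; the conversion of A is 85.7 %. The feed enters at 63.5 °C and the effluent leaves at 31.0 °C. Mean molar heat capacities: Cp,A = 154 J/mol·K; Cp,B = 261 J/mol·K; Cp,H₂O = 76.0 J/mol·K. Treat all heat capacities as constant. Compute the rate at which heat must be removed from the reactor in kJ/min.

Q_out = 36100 kJ/min

Extent of reaction ξ = 0.857 × 24.5 / 2 = 10.498 mol/s
Reaction term: ξ·ΔH°_rxn = 10.498 × -45.8 = -480.82 kJ/s
Sensible, feed 63.5→25 °C: -145.26 kJ/s
Outlet flows (mol/s): A 3.5035, B 10.498, H₂O 10.498
Sensible, products 25→31.0 °C: 24.465 kJ/s
Q = ΔH = -601.62 kJ/s = -601.62 kW
Heat removed = 36097 kJ/min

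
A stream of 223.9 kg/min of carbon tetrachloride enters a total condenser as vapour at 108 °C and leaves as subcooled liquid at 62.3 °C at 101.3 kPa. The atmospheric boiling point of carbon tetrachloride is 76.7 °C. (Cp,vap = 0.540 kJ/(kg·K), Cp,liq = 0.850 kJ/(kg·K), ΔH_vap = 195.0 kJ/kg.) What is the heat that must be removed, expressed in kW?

Q_c = 836 kW

vapour 108→76.7 °C: -16.902 kJ/kg
condensation at 76.7 °C: -195 kJ/kg
liquid 76.7→62.3 °C: -12.24 kJ/kg
Δh = -16.902 + -195 + -12.24 = -224.14 kJ/kg
Q = ṁ·Δh = 223.9 kg/min × -224.14 kJ/kg = -50185 kJ/min
|Q| = 836.42 kW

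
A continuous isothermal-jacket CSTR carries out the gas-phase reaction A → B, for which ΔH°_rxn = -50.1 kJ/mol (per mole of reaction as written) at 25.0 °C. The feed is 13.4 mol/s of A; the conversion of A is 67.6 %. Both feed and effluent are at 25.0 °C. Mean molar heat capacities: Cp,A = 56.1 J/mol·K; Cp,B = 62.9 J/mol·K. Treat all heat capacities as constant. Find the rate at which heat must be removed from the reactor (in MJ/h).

Extent of reaction ξ = 0.676 × 13.4 = 9.0584 mol/s
Reaction term: ξ·ΔH°_rxn = 9.0584 × -50.1 = -453.83 kJ/s
Q = ΔH = -453.83 kJ/s = -453.83 kW
Heat removed = 1633.8 MJ/h

Q_out = 1630 MJ/h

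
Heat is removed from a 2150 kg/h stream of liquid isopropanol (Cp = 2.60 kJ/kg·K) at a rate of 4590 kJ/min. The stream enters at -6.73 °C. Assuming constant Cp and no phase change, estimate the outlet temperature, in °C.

Q = 4590 kJ/min = 275400 kJ/h
ΔT = Q/(ṁ·Cp) = 275400/(2150×2.60) = 49.267 K
T_out = -6.73 − 49.267 = -55.997 °C

T_out = -56.0 °C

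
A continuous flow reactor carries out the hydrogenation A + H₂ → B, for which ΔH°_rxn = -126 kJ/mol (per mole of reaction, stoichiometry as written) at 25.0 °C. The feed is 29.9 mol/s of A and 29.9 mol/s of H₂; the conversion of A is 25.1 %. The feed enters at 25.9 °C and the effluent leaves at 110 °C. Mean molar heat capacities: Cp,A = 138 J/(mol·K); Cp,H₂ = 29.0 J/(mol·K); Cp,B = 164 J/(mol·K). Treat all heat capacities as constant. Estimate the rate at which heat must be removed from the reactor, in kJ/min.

Extent of reaction ξ = 0.251 × 29.9 = 7.5049 mol/s
Reaction term: ξ·ΔH°_rxn = 7.5049 × -126 = -945.62 kJ/s
Sensible, feed 25.9→25 °C: -4.494 kJ/s
Outlet flows (mol/s): A 22.395, H₂ 22.395, B 7.5049
Sensible, products 25→110 °C: 422.52 kJ/s
Q = ΔH = -527.59 kJ/s = -527.59 kW
Heat removed = 31656 kJ/min

Q_out = 31700 kJ/min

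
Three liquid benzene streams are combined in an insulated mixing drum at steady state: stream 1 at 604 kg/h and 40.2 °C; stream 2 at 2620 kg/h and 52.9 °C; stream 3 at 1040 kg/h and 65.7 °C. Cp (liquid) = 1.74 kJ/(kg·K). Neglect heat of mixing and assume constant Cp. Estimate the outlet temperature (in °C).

T_out = 54.2 °C

Adiabatic, steady state ⇒ Σ ṁᵢCp,ᵢ(T_out − Tᵢ) = 0
T_out = Σ ṁᵢCp,ᵢTᵢ / Σ ṁᵢCp,ᵢ
      = 402300 / 7419.4 = 54.223 °C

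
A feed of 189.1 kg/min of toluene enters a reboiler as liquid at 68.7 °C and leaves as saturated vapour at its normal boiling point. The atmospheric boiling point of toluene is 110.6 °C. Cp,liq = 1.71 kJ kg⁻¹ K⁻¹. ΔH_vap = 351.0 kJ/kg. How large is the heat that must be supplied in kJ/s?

liquid 68.7→110.6 °C: 71.649 kJ/kg
vaporisation at 110.6 °C: 351 kJ/kg
Δh = 71.649 + 351 = 422.65 kJ/kg
Q = ṁ·Δh = 189.1 kg/min × 422.65 kJ/kg = 79923 kJ/min
|Q| = 1332 kW

Q = 1330 kJ/s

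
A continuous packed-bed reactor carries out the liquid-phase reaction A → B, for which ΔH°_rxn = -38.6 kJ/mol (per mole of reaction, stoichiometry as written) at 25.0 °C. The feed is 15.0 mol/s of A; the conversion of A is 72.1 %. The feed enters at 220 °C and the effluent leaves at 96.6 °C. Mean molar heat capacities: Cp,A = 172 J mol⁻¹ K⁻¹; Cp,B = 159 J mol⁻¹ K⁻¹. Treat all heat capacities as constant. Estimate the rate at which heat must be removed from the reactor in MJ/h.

Q_out = 2690 MJ/h

Extent of reaction ξ = 0.721 × 15.0 = 10.815 mol/s
Reaction term: ξ·ΔH°_rxn = 10.815 × -38.6 = -417.46 kJ/s
Sensible, feed 220→25 °C: -503.1 kJ/s
Outlet flows (mol/s): A 4.185, B 10.815
Sensible, products 25→96.6 °C: 174.66 kJ/s
Q = ΔH = -745.9 kJ/s = -745.9 kW
Heat removed = 2685.2 MJ/h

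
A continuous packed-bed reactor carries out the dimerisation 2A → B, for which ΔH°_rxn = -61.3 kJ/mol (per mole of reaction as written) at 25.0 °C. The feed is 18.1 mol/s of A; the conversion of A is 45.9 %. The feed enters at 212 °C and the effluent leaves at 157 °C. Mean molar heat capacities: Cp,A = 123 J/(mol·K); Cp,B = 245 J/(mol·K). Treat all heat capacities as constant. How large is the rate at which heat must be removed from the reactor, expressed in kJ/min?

Q_out = 22700 kJ/min

Extent of reaction ξ = 0.459 × 18.1 / 2 = 4.154 mol/s
Reaction term: ξ·ΔH°_rxn = 4.154 × -61.3 = -254.64 kJ/s
Sensible, feed 212→25 °C: -416.32 kJ/s
Outlet flows (mol/s): A 9.7921, B 4.154
Sensible, products 25→157 °C: 293.32 kJ/s
Q = ΔH = -377.63 kJ/s = -377.63 kW
Heat removed = 22658 kJ/min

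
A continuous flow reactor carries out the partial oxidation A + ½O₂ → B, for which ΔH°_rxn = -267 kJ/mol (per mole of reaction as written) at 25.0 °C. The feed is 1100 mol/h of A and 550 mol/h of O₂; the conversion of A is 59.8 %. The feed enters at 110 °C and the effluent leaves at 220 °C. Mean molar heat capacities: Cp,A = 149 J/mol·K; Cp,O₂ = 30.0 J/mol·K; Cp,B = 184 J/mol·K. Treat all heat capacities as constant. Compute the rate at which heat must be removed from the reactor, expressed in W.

Extent of reaction ξ = 0.598 × 1100 = 657.8 mol/h
Reaction term: ξ·ΔH°_rxn = 657.8 × -267 = -175630 kJ/h
Sensible, feed 110→25 °C: -15334 kJ/h
Outlet flows (mol/h): A 442.2, O₂ 221.1, B 657.8
Sensible, products 25→220 °C: 37743 kJ/h
Q = ΔH = -153220 kJ/h = -42.562 kW
Heat removed = 42562 W

Q_out = 42600 W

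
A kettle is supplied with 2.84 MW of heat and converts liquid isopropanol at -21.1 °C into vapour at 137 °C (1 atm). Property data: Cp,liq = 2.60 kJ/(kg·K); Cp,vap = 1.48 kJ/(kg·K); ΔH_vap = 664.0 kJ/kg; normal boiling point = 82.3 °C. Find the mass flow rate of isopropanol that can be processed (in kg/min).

ṁ = 168 kg/min

Δh = 2.60×(82.3−-21.1) + 664.0 + 1.48×(137−82.3) = 1013.8 kJ/kg
Q = 2.84 MW = 2840 kJ/s = 170400 kJ/min
ṁ = Q/Δh = 170400 / 1013.8 = 168.08 kg/min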